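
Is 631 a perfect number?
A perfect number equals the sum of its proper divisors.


Proper divisors of 631: 1
Sum = 1 = 1

No, 631 is not perfect (1 ≠ 631)


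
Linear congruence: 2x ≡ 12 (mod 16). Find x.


GCD(2, 16) = 2 divides 12
Divide: 1x ≡ 6 (mod 8)
x ≡ 6 (mod 8)


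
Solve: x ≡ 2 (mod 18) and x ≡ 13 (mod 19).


M = 18*19 = 342
M1 = M/18 = 19, M2 = M/19 = 18
M1^(-1) mod 18 = 1, M2^(-1) mod 19 = 18
x = 2*19*1 + 13*18*18 = 4250
4250 mod 342 = 146
Check: 146 mod 18 = 2 ✓, 146 mod 19 = 13 ✓

x ≡ 146 (mod 342)


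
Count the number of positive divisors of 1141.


1141 = 7^1 × 163^1
d(1141) = (1+1) × (1+1) = 4

4 divisors


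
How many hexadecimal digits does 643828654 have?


643828654 in base 16 = 26600BAE
Number of digits = 8

8 digits (base 16)


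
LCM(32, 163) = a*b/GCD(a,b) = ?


GCD(32, 163) = 1
LCM = 32*163/1 = 5216/1 = 5216

LCM = 5216


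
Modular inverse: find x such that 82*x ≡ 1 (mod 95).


Use the extended Euclidean algorithm on (95, 82); each row r = 95*s + 82*t:
r=95, s=1, t=0
r=82, s=0, t=1
q=1: r=13, s=1, t=-1   [95*(1) + 82*(-1) = 13]
q=6: r=4, s=-6, t=7   [95*(-6) + 82*(7) = 4]
q=3: r=1, s=19, t=-22   [95*(19) + 82*(-22) = 1]
q=4: r=0, s=-82, t=95   [95*(-82) + 82*(95) = 0]
GCD = 1 with t = -22, so 82*(-22) ≡ 1 (mod 95)
Inverse = -22 mod 95 = 73
Check: 82 * 73 = 5986 ≡ 1 (mod 95)

82^(-1) ≡ 73 (mod 95)


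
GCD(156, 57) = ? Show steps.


156 = 2 * 57 + 42
57 = 1 * 42 + 15
42 = 2 * 15 + 12
15 = 1 * 12 + 3
12 = 4 * 3 + 0
GCD = 3


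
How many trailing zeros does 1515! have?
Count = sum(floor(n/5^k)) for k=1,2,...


floor(1515/5) = 303
floor(1515/25) = 60
floor(1515/125) = 12
floor(1515/625) = 2
Total = 377

377 trailing zeros


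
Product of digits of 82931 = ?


8 × 2 × 9 × 3 × 1 = 432


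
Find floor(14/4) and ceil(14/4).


14/4 = 3.5000
floor = 3
ceil = 4

floor = 3, ceil = 4


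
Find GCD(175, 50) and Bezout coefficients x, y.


Tabular extended Euclidean (each row: r = 175*s + 50*t):
r=175, s=1, t=0
r=50, s=0, t=1
q=3: r=25, s=1, t=-3   [175*(1) + 50*(-3) = 25]
q=2: r=0, s=-2, t=7   [175*(-2) + 50*(7) = 0]
GCD = 25; from the row with r=25: x=1, y=-3
Check: 175*(1) + 50*(-3) = 175 - 150 = 25

GCD = 25, x = 1, y = -3


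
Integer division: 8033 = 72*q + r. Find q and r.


8033 = 72 * 111 + 41
Check: 7992 + 41 = 8033

q = 111, r = 41


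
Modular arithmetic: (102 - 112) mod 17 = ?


102 - 112 = -10
-10 mod 17 = 7


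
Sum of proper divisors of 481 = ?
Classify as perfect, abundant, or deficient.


Proper divisors: 1, 13, 37
Sum = 1 + 13 + 37 = 51
51 < 481 → deficient

s(481) = 51 (deficient)


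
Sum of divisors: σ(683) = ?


Divisors of 683: 1, 683
Sum = 1 + 683 = 684

σ(683) = 684


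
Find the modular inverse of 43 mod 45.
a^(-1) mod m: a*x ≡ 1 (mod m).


Use the extended Euclidean algorithm on (45, 43); each row r = 45*s + 43*t:
r=45, s=1, t=0
r=43, s=0, t=1
q=1: r=2, s=1, t=-1   [45*(1) + 43*(-1) = 2]
q=21: r=1, s=-21, t=22   [45*(-21) + 43*(22) = 1]
q=2: r=0, s=43, t=-45   [45*(43) + 43*(-45) = 0]
GCD = 1 with t = 22, so 43*(22) ≡ 1 (mod 45)
Inverse = 22 mod 45 = 22
Check: 43 * 22 = 946 ≡ 1 (mod 45)

43^(-1) ≡ 22 (mod 45)


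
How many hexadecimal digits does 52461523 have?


52461523 in base 16 = 3207FD3
Number of digits = 7

7 digits (base 16)


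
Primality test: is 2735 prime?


2735 / 5 = 547 (exact division)
2735 is NOT prime.

No, 2735 is not prime


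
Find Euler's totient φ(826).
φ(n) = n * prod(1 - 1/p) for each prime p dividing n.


826 = 2 × 7 × 59
Prime factors: 2, 7, 59
φ(826) = 826 × (1-1/2) × (1-1/7) × (1-1/59)
= 826 × 1/2 × 6/7 × 58/59 = 348

φ(826) = 348


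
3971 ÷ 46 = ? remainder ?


3971 = 46 * 86 + 15
Check: 3956 + 15 = 3971

q = 86, r = 15


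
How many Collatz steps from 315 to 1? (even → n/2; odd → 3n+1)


315 → 946 → 473 → 1420 → 710 → 355 → 1066 → 533 → 1600 → 800 → 400 → 200 → 100 → 50 → 25 → 76 → 38 → 19 → 58 → 29 → 88 → 44 → 22 → 11 → 34 → 17 → 52 → 26 → 13 → 40 → 20 → 10 → 5 → 16 → 8 → 4 → 2 → 1
Total steps = 37

37 steps


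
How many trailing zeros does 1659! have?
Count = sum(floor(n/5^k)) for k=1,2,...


floor(1659/5) = 331
floor(1659/25) = 66
floor(1659/125) = 13
floor(1659/625) = 2
Total = 412

412 trailing zeros


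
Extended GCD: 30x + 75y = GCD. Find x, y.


Tabular extended Euclidean (each row: r = 30*s + 75*t):
r=30, s=1, t=0
r=75, s=0, t=1
q=0: r=30, s=1, t=0   [30*(1) + 75*(0) = 30]
q=2: r=15, s=-2, t=1   [30*(-2) + 75*(1) = 15]
q=2: r=0, s=5, t=-2   [30*(5) + 75*(-2) = 0]
GCD = 15; from the row with r=15: x=-2, y=1
Check: 30*(-2) + 75*(1) = -60 + 75 = 15

GCD = 15, x = -2, y = 1


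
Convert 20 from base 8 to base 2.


20 (base 8) = 16 (decimal)
16 (decimal) = 10000 (base 2)


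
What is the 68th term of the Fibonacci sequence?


Sequence: 1, 1, 2, 3, 5, 8, 13, 21, 34, 55, 89, 144, 233, 377, 610, 987, 1597, 2584, 4181, 6765, 10946, 17711, 28657, 46368, 75025, 121393, 196418, 317811, 514229, 832040, 1346269, 2178309, 3524578, 5702887, 9227465, 14930352, 24157817, 39088169, 63245986, 102334155, 165580141, 267914296, 433494437, 701408733, 1134903170, 1836311903, 2971215073, 4807526976, 7778742049, 12586269025, 20365011074, 32951280099, 53316291173, 86267571272, 139583862445, 225851433717, 365435296162, 591286729879, 956722026041, 1548008755920, 2504730781961, 4052739537881, 6557470319842, 10610209857723, 17167680177565, 27777890035288, 44945570212853, 72723460248141
F(68) = 72723460248141


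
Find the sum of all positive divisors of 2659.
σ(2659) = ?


Divisors of 2659: 1, 2659
Sum = 1 + 2659 = 2660

σ(2659) = 2660


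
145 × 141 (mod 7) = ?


145 × 141 = 20445
20445 mod 7 = 5


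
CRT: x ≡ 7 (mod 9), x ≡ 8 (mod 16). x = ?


M = 9*16 = 144
M1 = M/9 = 16, M2 = M/16 = 9
M1^(-1) mod 9 = 4, M2^(-1) mod 16 = 9
x = 7*16*4 + 8*9*9 = 1096
1096 mod 144 = 88
Check: 88 mod 9 = 7 ✓, 88 mod 16 = 8 ✓

x ≡ 88 (mod 144)


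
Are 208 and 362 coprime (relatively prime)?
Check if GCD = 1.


Euclidean algorithm:
362 = 1 * 208 + 154
208 = 1 * 154 + 54
154 = 2 * 54 + 46
54 = 1 * 46 + 8
46 = 5 * 8 + 6
8 = 1 * 6 + 2
6 = 3 * 2 + 0
GCD(208, 362) = 2

No, not coprime (GCD = 2)


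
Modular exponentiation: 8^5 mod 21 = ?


8^1 mod 21 = 8
8^2 mod 21 = 1
8^3 mod 21 = 8
8^4 mod 21 = 1
8^5 mod 21 = 8


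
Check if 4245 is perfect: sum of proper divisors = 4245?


Proper divisors of 4245: 1, 3, 5, 15, 283, 849, 1415
Sum = 1 + 3 + 5 + 15 + 283 + 849 + 1415 = 2571

No, 4245 is not perfect (2571 ≠ 4245)


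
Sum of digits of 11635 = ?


1 + 1 + 6 + 3 + 5 = 16


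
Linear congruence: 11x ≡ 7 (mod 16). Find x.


GCD(11, 16) = 1, unique solution
a^(-1) mod 16 = 3
x = 3 * 7 mod 16 = 5

x ≡ 5 (mod 16)


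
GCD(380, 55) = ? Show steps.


380 = 6 * 55 + 50
55 = 1 * 50 + 5
50 = 10 * 5 + 0
GCD = 5


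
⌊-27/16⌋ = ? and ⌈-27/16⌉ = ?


-27/16 = -1.6875
floor = -2
ceil = -1

floor = -2, ceil = -1


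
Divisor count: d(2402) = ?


2402 = 2^1 × 1201^1
d(2402) = (1+1) × (1+1) = 4

4 divisors


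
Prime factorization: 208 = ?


208 / 2 = 104
104 / 2 = 52
52 / 2 = 26
26 / 2 = 13
13 / 13 = 1
208 = 2^4 × 13


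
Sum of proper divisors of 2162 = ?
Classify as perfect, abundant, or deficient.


Proper divisors: 1, 2, 23, 46, 47, 94, 1081
Sum = 1 + 2 + 23 + 46 + 47 + 94 + 1081 = 1294
1294 < 2162 → deficient

s(2162) = 1294 (deficient)


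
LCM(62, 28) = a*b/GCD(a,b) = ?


GCD(62, 28) = 2
LCM = 62*28/2 = 1736/2 = 868

LCM = 868


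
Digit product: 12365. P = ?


1 × 2 × 3 × 6 × 5 = 180


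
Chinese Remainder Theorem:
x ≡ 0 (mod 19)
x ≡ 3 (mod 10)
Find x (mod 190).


M = 19*10 = 190
M1 = M/19 = 10, M2 = M/10 = 19
M1^(-1) mod 19 = 2, M2^(-1) mod 10 = 9
x = 0*10*2 + 3*19*9 = 513
513 mod 190 = 133
Check: 133 mod 19 = 0 ✓, 133 mod 10 = 3 ✓

x ≡ 133 (mod 190)


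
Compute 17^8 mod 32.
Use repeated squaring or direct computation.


17^1 mod 32 = 17
17^2 mod 32 = 1
17^3 mod 32 = 17
17^4 mod 32 = 1
17^5 mod 32 = 17
17^6 mod 32 = 1
17^7 mod 32 = 17
17^8 mod 32 = 1


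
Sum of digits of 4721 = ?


4 + 7 + 2 + 1 = 14


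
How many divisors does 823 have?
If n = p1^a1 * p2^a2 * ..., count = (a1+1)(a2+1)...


823 = 823^1
d(823) = (1+1) = 2

2 divisors


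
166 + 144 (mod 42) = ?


166 + 144 = 310
310 mod 42 = 16


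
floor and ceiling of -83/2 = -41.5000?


-83/2 = -41.5000
floor = -42
ceil = -41

floor = -42, ceil = -41


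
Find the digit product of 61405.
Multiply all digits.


6 × 1 × 4 × 0 × 5 = 0


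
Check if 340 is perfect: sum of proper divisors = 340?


Proper divisors of 340: 1, 2, 4, 5, 10, 17, 20, 34, 68, 85, 170
Sum = 1 + 2 + 4 + 5 + 10 + 17 + 20 + 34 + 68 + 85 + 170 = 416

No, 340 is not perfect (416 ≠ 340)


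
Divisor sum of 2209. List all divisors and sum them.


Divisors of 2209: 1, 47, 2209
Sum = 1 + 47 + 2209 = 2257

σ(2209) = 2257


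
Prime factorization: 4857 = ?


4857 / 3 = 1619
1619 / 1619 = 1
4857 = 3 × 1619


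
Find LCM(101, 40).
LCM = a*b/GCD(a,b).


GCD(101, 40) = 1
LCM = 101*40/1 = 4040/1 = 4040

LCM = 4040


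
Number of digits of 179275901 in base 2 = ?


179275901 in base 2 = 1010101011111000100001111101
Number of digits = 28

28 digits (base 2)


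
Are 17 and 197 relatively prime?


Euclidean algorithm:
197 = 11 * 17 + 10
17 = 1 * 10 + 7
10 = 1 * 7 + 3
7 = 2 * 3 + 1
3 = 3 * 1 + 0
GCD(17, 197) = 1

Yes, coprime (GCD = 1)


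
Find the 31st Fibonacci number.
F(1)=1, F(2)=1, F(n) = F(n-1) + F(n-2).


Sequence: 1, 1, 2, 3, 5, 8, 13, 21, 34, 55, 89, 144, 233, 377, 610, 987, 1597, 2584, 4181, 6765, 10946, 17711, 28657, 46368, 75025, 121393, 196418, 317811, 514229, 832040, 1346269
F(31) = 1346269


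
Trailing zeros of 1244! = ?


floor(1244/5) = 248
floor(1244/25) = 49
floor(1244/125) = 9
floor(1244/625) = 1
Total = 307

307 trailing zeros


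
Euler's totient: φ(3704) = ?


3704 = 2^3 × 463
Prime factors: 2, 463
φ(3704) = 3704 × (1-1/2) × (1-1/463)
= 3704 × 1/2 × 462/463 = 1848

φ(3704) = 1848


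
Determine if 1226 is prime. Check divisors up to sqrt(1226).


1226 / 2 = 613 (exact division)
1226 is NOT prime.

No, 1226 is not prime


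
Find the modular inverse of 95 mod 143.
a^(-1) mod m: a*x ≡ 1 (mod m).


Use the extended Euclidean algorithm on (143, 95); each row r = 143*s + 95*t:
r=143, s=1, t=0
r=95, s=0, t=1
q=1: r=48, s=1, t=-1   [143*(1) + 95*(-1) = 48]
q=1: r=47, s=-1, t=2   [143*(-1) + 95*(2) = 47]
q=1: r=1, s=2, t=-3   [143*(2) + 95*(-3) = 1]
q=47: r=0, s=-95, t=143   [143*(-95) + 95*(143) = 0]
GCD = 1 with t = -3, so 95*(-3) ≡ 1 (mod 143)
Inverse = -3 mod 143 = 140
Check: 95 * 140 = 13300 ≡ 1 (mod 143)

95^(-1) ≡ 140 (mod 143)


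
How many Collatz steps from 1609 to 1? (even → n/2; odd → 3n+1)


1609 → 4828 → 2414 → 1207 → 3622 → 1811 → 5434 → 2717 → 8152 → 4076 → 2038 → 1019 → 3058 → 1529 → 4588 → 2294 → 1147 → 3442 → 1721 → 5164 → 2582 → 1291 → 3874 → 1937 → 5812 → 2906 → 1453 → 4360 → 2180 → 1090 → 545 → 1636 → 818 → 409 → 1228 → 614 → 307 → 922 → 461 → 1384 → 692 → 346 → 173 → 520 → 260 → 130 → 65 → 196 → 98 → 49 → 148 → 74 → 37 → 112 → 56 → 28 → 14 → 7 → 22 → 11 → 34 → 17 → 52 → 26 → 13 → 40 → 20 → 10 → 5 → 16 → 8 → 4 → 2 → 1
Total steps = 73

73 steps


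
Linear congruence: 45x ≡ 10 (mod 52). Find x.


GCD(45, 52) = 1, unique solution
a^(-1) mod 52 = 37
x = 37 * 10 mod 52 = 6

x ≡ 6 (mod 52)


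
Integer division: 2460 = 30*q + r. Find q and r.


2460 = 30 * 82 + 0
Check: 2460 + 0 = 2460

q = 82, r = 0


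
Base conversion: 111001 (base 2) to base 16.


111001 (base 2) = 57 (decimal)
57 (decimal) = 39 (base 16)


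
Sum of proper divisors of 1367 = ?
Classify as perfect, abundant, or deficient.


Proper divisors: 1
Sum = 1 = 1
1 < 1367 → deficient

s(1367) = 1 (deficient)


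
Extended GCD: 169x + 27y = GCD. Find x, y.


Tabular extended Euclidean (each row: r = 169*s + 27*t):
r=169, s=1, t=0
r=27, s=0, t=1
q=6: r=7, s=1, t=-6   [169*(1) + 27*(-6) = 7]
q=3: r=6, s=-3, t=19   [169*(-3) + 27*(19) = 6]
q=1: r=1, s=4, t=-25   [169*(4) + 27*(-25) = 1]
q=6: r=0, s=-27, t=169   [169*(-27) + 27*(169) = 0]
GCD = 1; from the row with r=1: x=4, y=-25
Check: 169*(4) + 27*(-25) = 676 - 675 = 1

GCD = 1, x = 4, y = -25


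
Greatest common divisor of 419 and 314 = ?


419 = 1 * 314 + 105
314 = 2 * 105 + 104
105 = 1 * 104 + 1
104 = 104 * 1 + 0
GCD = 1


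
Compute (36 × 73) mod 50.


36 × 73 = 2628
2628 mod 50 = 28


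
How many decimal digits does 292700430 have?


292700430 has 9 digits in base 10
floor(log10(292700430)) + 1 = floor(8.4664) + 1 = 9

9 digits (base 10)


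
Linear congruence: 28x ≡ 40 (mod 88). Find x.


GCD(28, 88) = 4 divides 40
Divide: 7x ≡ 10 (mod 22)
x ≡ 14 (mod 22)


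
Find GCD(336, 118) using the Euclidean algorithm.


336 = 2 * 118 + 100
118 = 1 * 100 + 18
100 = 5 * 18 + 10
18 = 1 * 10 + 8
10 = 1 * 8 + 2
8 = 4 * 2 + 0
GCD = 2


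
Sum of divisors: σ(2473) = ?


Divisors of 2473: 1, 2473
Sum = 1 + 2473 = 2474

σ(2473) = 2474


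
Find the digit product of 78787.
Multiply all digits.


7 × 8 × 7 × 8 × 7 = 21952


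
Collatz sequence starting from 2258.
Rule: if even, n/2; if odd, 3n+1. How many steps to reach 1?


2258 → 1129 → 3388 → 1694 → 847 → 2542 → 1271 → 3814 → 1907 → 5722 → 2861 → 8584 → 4292 → 2146 → 1073 → 3220 → 1610 → 805 → 2416 → 1208 → 604 → 302 → 151 → 454 → 227 → 682 → 341 → 1024 → 512 → 256 → 128 → 64 → 32 → 16 → 8 → 4 → 2 → 1
Total steps = 37

37 steps


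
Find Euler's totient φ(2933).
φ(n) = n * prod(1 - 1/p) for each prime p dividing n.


2933 = 7 × 419
Prime factors: 7, 419
φ(2933) = 2933 × (1-1/7) × (1-1/419)
= 2933 × 6/7 × 418/419 = 2508

φ(2933) = 2508


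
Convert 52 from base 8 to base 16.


52 (base 8) = 42 (decimal)
42 (decimal) = 2A (base 16)


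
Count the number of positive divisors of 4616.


4616 = 2^3 × 577^1
d(4616) = (3+1) × (1+1) = 8

8 divisors


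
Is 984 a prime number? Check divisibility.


984 / 2 = 492 (exact division)
984 is NOT prime.

No, 984 is not prime


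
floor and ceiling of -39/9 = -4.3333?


-39/9 = -4.3333
floor = -5
ceil = -4

floor = -5, ceil = -4


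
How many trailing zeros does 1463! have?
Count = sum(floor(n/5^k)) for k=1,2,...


floor(1463/5) = 292
floor(1463/25) = 58
floor(1463/125) = 11
floor(1463/625) = 2
Total = 363

363 trailing zeros


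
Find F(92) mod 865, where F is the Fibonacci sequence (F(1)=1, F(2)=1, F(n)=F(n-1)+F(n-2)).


F(k) mod 865 for k=1..92:
1, 1, 2, 3, 5, 8, 13, 21, 34, 55, 89, 144, 233, 377, 610, 122, 732, 854, 721, 710, 566, 411, 112, 523, 635, 293, 63, 356, 419, 775, 329, 239, 568, 807, 510, 452, 97, 549, 646, 330, 111, 441, 552, 128, 680, 808, 623, 566, 324, 25, 349, 374, 723, 232, 90, 322, 412, 734, 281, 150, 431, 581, 147, 728, 10, 738, 748, 621, 504, 260, 764, 159, 58, 217, 275, 492, 767, 394, 296, 690, 121, 811, 67, 13, 80, 93, 173, 266, 439, 705, 279, 119
F(92) mod 865 = 119


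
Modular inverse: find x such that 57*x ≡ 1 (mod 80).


Use the extended Euclidean algorithm on (80, 57); each row r = 80*s + 57*t:
r=80, s=1, t=0
r=57, s=0, t=1
q=1: r=23, s=1, t=-1   [80*(1) + 57*(-1) = 23]
q=2: r=11, s=-2, t=3   [80*(-2) + 57*(3) = 11]
q=2: r=1, s=5, t=-7   [80*(5) + 57*(-7) = 1]
q=11: r=0, s=-57, t=80   [80*(-57) + 57*(80) = 0]
GCD = 1 with t = -7, so 57*(-7) ≡ 1 (mod 80)
Inverse = -7 mod 80 = 73
Check: 57 * 73 = 4161 ≡ 1 (mod 80)

57^(-1) ≡ 73 (mod 80)


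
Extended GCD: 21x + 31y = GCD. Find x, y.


Tabular extended Euclidean (each row: r = 21*s + 31*t):
r=21, s=1, t=0
r=31, s=0, t=1
q=0: r=21, s=1, t=0   [21*(1) + 31*(0) = 21]
q=1: r=10, s=-1, t=1   [21*(-1) + 31*(1) = 10]
q=2: r=1, s=3, t=-2   [21*(3) + 31*(-2) = 1]
q=10: r=0, s=-31, t=21   [21*(-31) + 31*(21) = 0]
GCD = 1; from the row with r=1: x=3, y=-2
Check: 21*(3) + 31*(-2) = 63 - 62 = 1

GCD = 1, x = 3, y = -2


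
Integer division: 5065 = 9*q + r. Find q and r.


5065 = 9 * 562 + 7
Check: 5058 + 7 = 5065

q = 562, r = 7


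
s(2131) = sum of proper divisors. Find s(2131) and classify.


Proper divisors: 1
Sum = 1 = 1
1 < 2131 → deficient

s(2131) = 1 (deficient)


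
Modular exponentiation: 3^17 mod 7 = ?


3^1 mod 7 = 3
3^2 mod 7 = 2
3^3 mod 7 = 6
3^4 mod 7 = 4
3^5 mod 7 = 5
3^6 mod 7 = 1
3^7 mod 7 = 3
3^8 mod 7 = 2
3^9 mod 7 = 6
3^10 mod 7 = 4
3^11 mod 7 = 5
3^12 mod 7 = 1
3^13 mod 7 = 3
3^14 mod 7 = 2
3^15 mod 7 = 6
3^16 mod 7 = 4
3^17 mod 7 = 5


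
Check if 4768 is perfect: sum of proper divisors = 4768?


Proper divisors of 4768: 1, 2, 4, 8, 16, 32, 149, 298, 596, 1192, 2384
Sum = 1 + 2 + 4 + 8 + 16 + 32 + 149 + 298 + 596 + 1192 + 2384 = 4682

No, 4768 is not perfect (4682 ≠ 4768)


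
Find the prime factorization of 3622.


3622 / 2 = 1811
1811 / 1811 = 1
3622 = 2 × 1811


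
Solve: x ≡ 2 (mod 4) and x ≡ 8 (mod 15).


M = 4*15 = 60
M1 = M/4 = 15, M2 = M/15 = 4
M1^(-1) mod 4 = 3, M2^(-1) mod 15 = 4
x = 2*15*3 + 8*4*4 = 218
218 mod 60 = 38
Check: 38 mod 4 = 2 ✓, 38 mod 15 = 8 ✓

x ≡ 38 (mod 60)


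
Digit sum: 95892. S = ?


9 + 5 + 8 + 9 + 2 = 33


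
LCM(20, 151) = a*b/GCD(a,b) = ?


GCD(20, 151) = 1
LCM = 20*151/1 = 3020/1 = 3020

LCM = 3020


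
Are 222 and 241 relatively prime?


Euclidean algorithm:
241 = 1 * 222 + 19
222 = 11 * 19 + 13
19 = 1 * 13 + 6
13 = 2 * 6 + 1
6 = 6 * 1 + 0
GCD(222, 241) = 1

Yes, coprime (GCD = 1)


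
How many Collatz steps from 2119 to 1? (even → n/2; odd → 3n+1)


2119 → 6358 → 3179 → 9538 → 4769 → 14308 → 7154 → 3577 → 10732 → 5366 → 2683 → 8050 → 4025 → 12076 → 6038 → 3019 → 9058 → 4529 → 13588 → 6794 → 3397 → 10192 → 5096 → 2548 → 1274 → 637 → 1912 → 956 → 478 → 239 → 718 → 359 → 1078 → 539 → 1618 → 809 → 2428 → 1214 → 607 → 1822 → 911 → 2734 → 1367 → 4102 → 2051 → 6154 → 3077 → 9232 → 4616 → 2308 → 1154 → 577 → 1732 → 866 → 433 → 1300 → 650 → 325 → 976 → 488 → 244 → 122 → 61 → 184 → 92 → 46 → 23 → 70 → 35 → 106 → 53 → 160 → 80 → 40 → 20 → 10 → 5 → 16 → 8 → 4 → 2 → 1
Total steps = 81

81 steps


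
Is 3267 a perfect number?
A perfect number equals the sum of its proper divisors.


Proper divisors of 3267: 1, 3, 9, 11, 27, 33, 99, 121, 297, 363, 1089
Sum = 1 + 3 + 9 + 11 + 27 + 33 + 99 + 121 + 297 + 363 + 1089 = 2053

No, 3267 is not perfect (2053 ≠ 3267)


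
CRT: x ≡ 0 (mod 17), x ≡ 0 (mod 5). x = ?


M = 17*5 = 85
M1 = M/17 = 5, M2 = M/5 = 17
M1^(-1) mod 17 = 7, M2^(-1) mod 5 = 3
x = 0*5*7 + 0*17*3 = 0
0 mod 85 = 0
Check: 0 mod 17 = 0 ✓, 0 mod 5 = 0 ✓

x ≡ 0 (mod 85)


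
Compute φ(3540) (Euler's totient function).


3540 = 2^2 × 3 × 5 × 59
Prime factors: 2, 3, 5, 59
φ(3540) = 3540 × (1-1/2) × (1-1/3) × (1-1/5) × (1-1/59)
= 3540 × 1/2 × 2/3 × 4/5 × 58/59 = 928

φ(3540) = 928


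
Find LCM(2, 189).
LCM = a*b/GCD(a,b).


GCD(2, 189) = 1
LCM = 2*189/1 = 378/1 = 378

LCM = 378


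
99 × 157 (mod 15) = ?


99 × 157 = 15543
15543 mod 15 = 3


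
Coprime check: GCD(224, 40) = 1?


Euclidean algorithm:
224 = 5 * 40 + 24
40 = 1 * 24 + 16
24 = 1 * 16 + 8
16 = 2 * 8 + 0
GCD(224, 40) = 8

No, not coprime (GCD = 8)


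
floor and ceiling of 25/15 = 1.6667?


25/15 = 1.6667
floor = 1
ceil = 2

floor = 1, ceil = 2


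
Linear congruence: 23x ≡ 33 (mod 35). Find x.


GCD(23, 35) = 1, unique solution
a^(-1) mod 35 = 32
x = 32 * 33 mod 35 = 6

x ≡ 6 (mod 35)


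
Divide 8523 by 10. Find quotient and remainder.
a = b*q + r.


8523 = 10 * 852 + 3
Check: 8520 + 3 = 8523

q = 852, r = 3


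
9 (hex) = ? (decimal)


9 (base 16) = 9 (decimal)
9 (decimal) = 9 (base 10)


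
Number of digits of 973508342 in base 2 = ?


973508342 in base 2 = 111010000001101000111011110110
Number of digits = 30

30 digits (base 2)


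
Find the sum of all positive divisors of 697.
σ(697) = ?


Divisors of 697: 1, 17, 41, 697
Sum = 1 + 17 + 41 + 697 = 756

σ(697) = 756


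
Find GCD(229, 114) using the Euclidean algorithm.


229 = 2 * 114 + 1
114 = 114 * 1 + 0
GCD = 1


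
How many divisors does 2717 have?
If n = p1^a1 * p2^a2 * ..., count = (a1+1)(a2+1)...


2717 = 11^1 × 13^1 × 19^1
d(2717) = (1+1) × (1+1) × (1+1) = 8

8 divisors


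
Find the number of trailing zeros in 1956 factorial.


floor(1956/5) = 391
floor(1956/25) = 78
floor(1956/125) = 15
floor(1956/625) = 3
Total = 487

487 trailing zeros


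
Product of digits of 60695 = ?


6 × 0 × 6 × 9 × 5 = 0


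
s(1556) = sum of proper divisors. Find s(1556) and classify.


Proper divisors: 1, 2, 4, 389, 778
Sum = 1 + 2 + 4 + 389 + 778 = 1174
1174 < 1556 → deficient

s(1556) = 1174 (deficient)


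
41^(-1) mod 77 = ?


Use the extended Euclidean algorithm on (77, 41); each row r = 77*s + 41*t:
r=77, s=1, t=0
r=41, s=0, t=1
q=1: r=36, s=1, t=-1   [77*(1) + 41*(-1) = 36]
q=1: r=5, s=-1, t=2   [77*(-1) + 41*(2) = 5]
q=7: r=1, s=8, t=-15   [77*(8) + 41*(-15) = 1]
q=5: r=0, s=-41, t=77   [77*(-41) + 41*(77) = 0]
GCD = 1 with t = -15, so 41*(-15) ≡ 1 (mod 77)
Inverse = -15 mod 77 = 62
Check: 41 * 62 = 2542 ≡ 1 (mod 77)

41^(-1) ≡ 62 (mod 77)


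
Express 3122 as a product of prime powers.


3122 / 2 = 1561
1561 / 7 = 223
223 / 223 = 1
3122 = 2 × 7 × 223


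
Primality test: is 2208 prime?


2208 / 2 = 1104 (exact division)
2208 is NOT prime.

No, 2208 is not prime


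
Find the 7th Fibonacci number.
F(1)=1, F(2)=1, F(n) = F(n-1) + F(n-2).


Sequence: 1, 1, 2, 3, 5, 8, 13
F(7) = 13


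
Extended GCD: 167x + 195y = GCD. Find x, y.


Tabular extended Euclidean (each row: r = 167*s + 195*t):
r=167, s=1, t=0
r=195, s=0, t=1
q=0: r=167, s=1, t=0   [167*(1) + 195*(0) = 167]
q=1: r=28, s=-1, t=1   [167*(-1) + 195*(1) = 28]
q=5: r=27, s=6, t=-5   [167*(6) + 195*(-5) = 27]
q=1: r=1, s=-7, t=6   [167*(-7) + 195*(6) = 1]
q=27: r=0, s=195, t=-167   [167*(195) + 195*(-167) = 0]
GCD = 1; from the row with r=1: x=-7, y=6
Check: 167*(-7) + 195*(6) = -1169 + 1170 = 1

GCD = 1, x = -7, y = 6


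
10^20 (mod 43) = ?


10^1 mod 43 = 10
10^2 mod 43 = 14
10^3 mod 43 = 11
10^4 mod 43 = 24
10^5 mod 43 = 25
10^6 mod 43 = 35
10^7 mod 43 = 6
10^8 mod 43 = 17
10^9 mod 43 = 41
10^10 mod 43 = 23
10^11 mod 43 = 15
10^12 mod 43 = 21
10^13 mod 43 = 38
10^14 mod 43 = 36
10^15 mod 43 = 16
10^16 mod 43 = 31
10^17 mod 43 = 9
10^18 mod 43 = 4
10^19 mod 43 = 40
10^20 mod 43 = 13


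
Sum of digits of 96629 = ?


9 + 6 + 6 + 2 + 9 = 32


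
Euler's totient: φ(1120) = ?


1120 = 2^5 × 5 × 7
Prime factors: 2, 5, 7
φ(1120) = 1120 × (1-1/2) × (1-1/5) × (1-1/7)
= 1120 × 1/2 × 4/5 × 6/7 = 384

φ(1120) = 384


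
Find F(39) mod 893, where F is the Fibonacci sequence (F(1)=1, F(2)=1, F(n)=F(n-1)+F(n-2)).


F(k) mod 893 for k=1..39:
1, 1, 2, 3, 5, 8, 13, 21, 34, 55, 89, 144, 233, 377, 610, 94, 704, 798, 609, 514, 230, 744, 81, 825, 13, 838, 851, 796, 754, 657, 518, 282, 800, 189, 96, 285, 381, 666, 154
F(39) mod 893 = 154


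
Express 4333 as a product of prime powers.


4333 / 7 = 619
619 / 619 = 1
4333 = 7 × 619


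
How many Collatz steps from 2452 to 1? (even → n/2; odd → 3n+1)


2452 → 1226 → 613 → 1840 → 920 → 460 → 230 → 115 → 346 → 173 → 520 → 260 → 130 → 65 → 196 → 98 → 49 → 148 → 74 → 37 → 112 → 56 → 28 → 14 → 7 → 22 → 11 → 34 → 17 → 52 → 26 → 13 → 40 → 20 → 10 → 5 → 16 → 8 → 4 → 2 → 1
Total steps = 40

40 steps


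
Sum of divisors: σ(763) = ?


Divisors of 763: 1, 7, 109, 763
Sum = 1 + 7 + 109 + 763 = 880

σ(763) = 880


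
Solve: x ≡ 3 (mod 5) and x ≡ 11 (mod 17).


M = 5*17 = 85
M1 = M/5 = 17, M2 = M/17 = 5
M1^(-1) mod 5 = 3, M2^(-1) mod 17 = 7
x = 3*17*3 + 11*5*7 = 538
538 mod 85 = 28
Check: 28 mod 5 = 3 ✓, 28 mod 17 = 11 ✓

x ≡ 28 (mod 85)


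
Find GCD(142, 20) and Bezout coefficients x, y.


Tabular extended Euclidean (each row: r = 142*s + 20*t):
r=142, s=1, t=0
r=20, s=0, t=1
q=7: r=2, s=1, t=-7   [142*(1) + 20*(-7) = 2]
q=10: r=0, s=-10, t=71   [142*(-10) + 20*(71) = 0]
GCD = 2; from the row with r=2: x=1, y=-7
Check: 142*(1) + 20*(-7) = 142 - 140 = 2

GCD = 2, x = 1, y = -7


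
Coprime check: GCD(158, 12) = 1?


Euclidean algorithm:
158 = 13 * 12 + 2
12 = 6 * 2 + 0
GCD(158, 12) = 2

No, not coprime (GCD = 2)


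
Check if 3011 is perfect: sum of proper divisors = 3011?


Proper divisors of 3011: 1
Sum = 1 = 1

No, 3011 is not perfect (1 ≠ 3011)


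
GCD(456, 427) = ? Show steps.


456 = 1 * 427 + 29
427 = 14 * 29 + 21
29 = 1 * 21 + 8
21 = 2 * 8 + 5
8 = 1 * 5 + 3
5 = 1 * 3 + 2
3 = 1 * 2 + 1
2 = 2 * 1 + 0
GCD = 1


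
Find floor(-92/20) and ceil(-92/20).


-92/20 = -4.6000
floor = -5
ceil = -4

floor = -5, ceil = -4


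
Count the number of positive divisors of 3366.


3366 = 2^1 × 3^2 × 11^1 × 17^1
d(3366) = (1+1) × (2+1) × (1+1) × (1+1) = 24

24 divisors


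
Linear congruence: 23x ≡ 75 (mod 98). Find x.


GCD(23, 98) = 1, unique solution
a^(-1) mod 98 = 81
x = 81 * 75 mod 98 = 97

x ≡ 97 (mod 98)


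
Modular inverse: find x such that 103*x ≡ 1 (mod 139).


Use the extended Euclidean algorithm on (139, 103); each row r = 139*s + 103*t:
r=139, s=1, t=0
r=103, s=0, t=1
q=1: r=36, s=1, t=-1   [139*(1) + 103*(-1) = 36]
q=2: r=31, s=-2, t=3   [139*(-2) + 103*(3) = 31]
q=1: r=5, s=3, t=-4   [139*(3) + 103*(-4) = 5]
q=6: r=1, s=-20, t=27   [139*(-20) + 103*(27) = 1]
q=5: r=0, s=103, t=-139   [139*(103) + 103*(-139) = 0]
GCD = 1 with t = 27, so 103*(27) ≡ 1 (mod 139)
Inverse = 27 mod 139 = 27
Check: 103 * 27 = 2781 ≡ 1 (mod 139)

103^(-1) ≡ 27 (mod 139)


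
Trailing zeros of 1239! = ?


floor(1239/5) = 247
floor(1239/25) = 49
floor(1239/125) = 9
floor(1239/625) = 1
Total = 306

306 trailing zeros


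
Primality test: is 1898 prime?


1898 / 2 = 949 (exact division)
1898 is NOT prime.

No, 1898 is not prime


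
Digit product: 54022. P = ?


5 × 4 × 0 × 2 × 2 = 0


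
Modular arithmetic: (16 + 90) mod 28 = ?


16 + 90 = 106
106 mod 28 = 22


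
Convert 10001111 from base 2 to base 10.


10001111 (base 2) = 143 (decimal)
143 (decimal) = 143 (base 10)


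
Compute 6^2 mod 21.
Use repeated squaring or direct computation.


6^1 mod 21 = 6
6^2 mod 21 = 15


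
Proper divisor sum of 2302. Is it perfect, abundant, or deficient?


Proper divisors: 1, 2, 1151
Sum = 1 + 2 + 1151 = 1154
1154 < 2302 → deficient

s(2302) = 1154 (deficient)


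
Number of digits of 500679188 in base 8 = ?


500679188 in base 8 = 3565741024
Number of digits = 10

10 digits (base 8)


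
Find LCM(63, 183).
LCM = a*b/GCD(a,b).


GCD(63, 183) = 3
LCM = 63*183/3 = 11529/3 = 3843

LCM = 3843


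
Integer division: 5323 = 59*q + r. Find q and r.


5323 = 59 * 90 + 13
Check: 5310 + 13 = 5323

q = 90, r = 13


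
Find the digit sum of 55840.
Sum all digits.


5 + 5 + 8 + 4 + 0 = 22


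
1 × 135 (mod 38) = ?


1 × 135 = 135
135 mod 38 = 21


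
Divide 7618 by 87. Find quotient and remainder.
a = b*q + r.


7618 = 87 * 87 + 49
Check: 7569 + 49 = 7618

q = 87, r = 49


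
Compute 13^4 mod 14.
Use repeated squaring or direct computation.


13^1 mod 14 = 13
13^2 mod 14 = 1
13^3 mod 14 = 13
13^4 mod 14 = 1


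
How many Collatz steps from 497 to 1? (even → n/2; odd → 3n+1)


497 → 1492 → 746 → 373 → 1120 → 560 → 280 → 140 → 70 → 35 → 106 → 53 → 160 → 80 → 40 → 20 → 10 → 5 → 16 → 8 → 4 → 2 → 1
Total steps = 22

22 steps


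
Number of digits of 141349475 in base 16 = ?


141349475 in base 16 = 86CD263
Number of digits = 7

7 digits (base 16)


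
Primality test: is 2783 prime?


2783 / 11 = 253 (exact division)
2783 is NOT prime.

No, 2783 is not prime


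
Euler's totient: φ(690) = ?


690 = 2 × 3 × 5 × 23
Prime factors: 2, 3, 5, 23
φ(690) = 690 × (1-1/2) × (1-1/3) × (1-1/5) × (1-1/23)
= 690 × 1/2 × 2/3 × 4/5 × 22/23 = 176

φ(690) = 176


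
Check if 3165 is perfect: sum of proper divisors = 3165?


Proper divisors of 3165: 1, 3, 5, 15, 211, 633, 1055
Sum = 1 + 3 + 5 + 15 + 211 + 633 + 1055 = 1923

No, 3165 is not perfect (1923 ≠ 3165)


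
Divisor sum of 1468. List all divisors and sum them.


Divisors of 1468: 1, 2, 4, 367, 734, 1468
Sum = 1 + 2 + 4 + 367 + 734 + 1468 = 2576

σ(1468) = 2576


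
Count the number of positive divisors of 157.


157 = 157^1
d(157) = (1+1) = 2

2 divisors


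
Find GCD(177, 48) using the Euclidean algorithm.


177 = 3 * 48 + 33
48 = 1 * 33 + 15
33 = 2 * 15 + 3
15 = 5 * 3 + 0
GCD = 3


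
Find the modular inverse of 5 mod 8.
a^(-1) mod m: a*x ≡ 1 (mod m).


Use the extended Euclidean algorithm on (8, 5); each row r = 8*s + 5*t:
r=8, s=1, t=0
r=5, s=0, t=1
q=1: r=3, s=1, t=-1   [8*(1) + 5*(-1) = 3]
q=1: r=2, s=-1, t=2   [8*(-1) + 5*(2) = 2]
q=1: r=1, s=2, t=-3   [8*(2) + 5*(-3) = 1]
q=2: r=0, s=-5, t=8   [8*(-5) + 5*(8) = 0]
GCD = 1 with t = -3, so 5*(-3) ≡ 1 (mod 8)
Inverse = -3 mod 8 = 5
Check: 5 * 5 = 25 ≡ 1 (mod 8)

5^(-1) ≡ 5 (mod 8)


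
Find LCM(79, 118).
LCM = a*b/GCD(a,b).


GCD(79, 118) = 1
LCM = 79*118/1 = 9322/1 = 9322

LCM = 9322


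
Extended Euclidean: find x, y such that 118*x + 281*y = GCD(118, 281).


Tabular extended Euclidean (each row: r = 118*s + 281*t):
r=118, s=1, t=0
r=281, s=0, t=1
q=0: r=118, s=1, t=0   [118*(1) + 281*(0) = 118]
q=2: r=45, s=-2, t=1   [118*(-2) + 281*(1) = 45]
q=2: r=28, s=5, t=-2   [118*(5) + 281*(-2) = 28]
q=1: r=17, s=-7, t=3   [118*(-7) + 281*(3) = 17]
q=1: r=11, s=12, t=-5   [118*(12) + 281*(-5) = 11]
q=1: r=6, s=-19, t=8   [118*(-19) + 281*(8) = 6]
q=1: r=5, s=31, t=-13   [118*(31) + 281*(-13) = 5]
q=1: r=1, s=-50, t=21   [118*(-50) + 281*(21) = 1]
q=5: r=0, s=281, t=-118   [118*(281) + 281*(-118) = 0]
GCD = 1; from the row with r=1: x=-50, y=21
Check: 118*(-50) + 281*(21) = -5900 + 5901 = 1

GCD = 1, x = -50, y = 21


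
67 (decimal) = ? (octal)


67 (base 10) = 67 (decimal)
67 (decimal) = 103 (base 8)


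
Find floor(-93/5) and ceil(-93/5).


-93/5 = -18.6000
floor = -19
ceil = -18

floor = -19, ceil = -18


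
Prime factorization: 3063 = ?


3063 / 3 = 1021
1021 / 1021 = 1
3063 = 3 × 1021


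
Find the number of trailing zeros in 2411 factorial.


floor(2411/5) = 482
floor(2411/25) = 96
floor(2411/125) = 19
floor(2411/625) = 3
Total = 600

600 trailing zeros


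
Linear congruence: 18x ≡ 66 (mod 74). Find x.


GCD(18, 74) = 2 divides 66
Divide: 9x ≡ 33 (mod 37)
x ≡ 16 (mod 37)


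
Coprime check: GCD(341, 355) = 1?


Euclidean algorithm:
355 = 1 * 341 + 14
341 = 24 * 14 + 5
14 = 2 * 5 + 4
5 = 1 * 4 + 1
4 = 4 * 1 + 0
GCD(341, 355) = 1

Yes, coprime (GCD = 1)


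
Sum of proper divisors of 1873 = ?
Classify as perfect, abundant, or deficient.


Proper divisors: 1
Sum = 1 = 1
1 < 1873 → deficient

s(1873) = 1 (deficient)


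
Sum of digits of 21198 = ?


2 + 1 + 1 + 9 + 8 = 21


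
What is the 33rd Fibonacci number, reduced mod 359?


F(k) mod 359 for k=1..33:
1, 1, 2, 3, 5, 8, 13, 21, 34, 55, 89, 144, 233, 18, 251, 269, 161, 71, 232, 303, 176, 120, 296, 57, 353, 51, 45, 96, 141, 237, 19, 256, 275
F(33) mod 359 = 275


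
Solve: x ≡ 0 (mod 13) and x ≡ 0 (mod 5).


M = 13*5 = 65
M1 = M/13 = 5, M2 = M/5 = 13
M1^(-1) mod 13 = 8, M2^(-1) mod 5 = 2
x = 0*5*8 + 0*13*2 = 0
0 mod 65 = 0
Check: 0 mod 13 = 0 ✓, 0 mod 5 = 0 ✓

x ≡ 0 (mod 65)


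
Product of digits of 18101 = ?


1 × 8 × 1 × 0 × 1 = 0


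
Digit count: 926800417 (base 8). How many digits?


926800417 in base 8 = 6717355041
Number of digits = 10

10 digits (base 8)


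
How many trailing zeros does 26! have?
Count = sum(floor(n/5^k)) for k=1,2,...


floor(26/5) = 5
floor(26/25) = 1
Total = 6

6 trailing zeros


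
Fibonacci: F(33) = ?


Sequence: 1, 1, 2, 3, 5, 8, 13, 21, 34, 55, 89, 144, 233, 377, 610, 987, 1597, 2584, 4181, 6765, 10946, 17711, 28657, 46368, 75025, 121393, 196418, 317811, 514229, 832040, 1346269, 2178309, 3524578
F(33) = 3524578


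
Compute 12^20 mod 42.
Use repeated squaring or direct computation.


12^1 mod 42 = 12
12^2 mod 42 = 18
12^3 mod 42 = 6
12^4 mod 42 = 30
12^5 mod 42 = 24
12^6 mod 42 = 36
12^7 mod 42 = 12
12^8 mod 42 = 18
12^9 mod 42 = 6
12^10 mod 42 = 30
12^11 mod 42 = 24
12^12 mod 42 = 36
12^13 mod 42 = 12
12^14 mod 42 = 18
12^15 mod 42 = 6
12^16 mod 42 = 30
12^17 mod 42 = 24
12^18 mod 42 = 36
12^19 mod 42 = 12
12^20 mod 42 = 18


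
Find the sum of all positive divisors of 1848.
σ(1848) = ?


Divisors of 1848: 1, 2, 3, 4, 6, 7, 8, 11, 12, 14, 21, 22, 24, 28, 33, 42, 44, 56, 66, 77, 84, 88, 132, 154, 168, 231, 264, 308, 462, 616, 924, 1848
Sum = 1 + 2 + 3 + 4 + 6 + 7 + 8 + 11 + 12 + 14 + 21 + 22 + 24 + 28 + 33 + 42 + 44 + 56 + 66 + 77 + 84 + 88 + 132 + 154 + 168 + 231 + 264 + 308 + 462 + 616 + 924 + 1848 = 5760

σ(1848) = 5760


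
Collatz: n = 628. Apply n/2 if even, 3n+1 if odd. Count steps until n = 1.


628 → 314 → 157 → 472 → 236 → 118 → 59 → 178 → 89 → 268 → 134 → 67 → 202 → 101 → 304 → 152 → 76 → 38 → 19 → 58 → 29 → 88 → 44 → 22 → 11 → 34 → 17 → 52 → 26 → 13 → 40 → 20 → 10 → 5 → 16 → 8 → 4 → 2 → 1
Total steps = 38

38 steps


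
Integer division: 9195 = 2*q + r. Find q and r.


9195 = 2 * 4597 + 1
Check: 9194 + 1 = 9195

q = 4597, r = 1


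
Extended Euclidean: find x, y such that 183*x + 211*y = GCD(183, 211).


Tabular extended Euclidean (each row: r = 183*s + 211*t):
r=183, s=1, t=0
r=211, s=0, t=1
q=0: r=183, s=1, t=0   [183*(1) + 211*(0) = 183]
q=1: r=28, s=-1, t=1   [183*(-1) + 211*(1) = 28]
q=6: r=15, s=7, t=-6   [183*(7) + 211*(-6) = 15]
q=1: r=13, s=-8, t=7   [183*(-8) + 211*(7) = 13]
q=1: r=2, s=15, t=-13   [183*(15) + 211*(-13) = 2]
q=6: r=1, s=-98, t=85   [183*(-98) + 211*(85) = 1]
q=2: r=0, s=211, t=-183   [183*(211) + 211*(-183) = 0]
GCD = 1; from the row with r=1: x=-98, y=85
Check: 183*(-98) + 211*(85) = -17934 + 17935 = 1

GCD = 1, x = -98, y = 85


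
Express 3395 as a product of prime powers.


3395 / 5 = 679
679 / 7 = 97
97 / 97 = 1
3395 = 5 × 7 × 97


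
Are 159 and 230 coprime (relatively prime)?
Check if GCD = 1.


Euclidean algorithm:
230 = 1 * 159 + 71
159 = 2 * 71 + 17
71 = 4 * 17 + 3
17 = 5 * 3 + 2
3 = 1 * 2 + 1
2 = 2 * 1 + 0
GCD(159, 230) = 1

Yes, coprime (GCD = 1)


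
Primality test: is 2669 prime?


2669 / 17 = 157 (exact division)
2669 is NOT prime.

No, 2669 is not prime


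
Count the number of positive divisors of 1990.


1990 = 2^1 × 5^1 × 199^1
d(1990) = (1+1) × (1+1) × (1+1) = 8

8 divisors


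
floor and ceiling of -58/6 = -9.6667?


-58/6 = -9.6667
floor = -10
ceil = -9

floor = -10, ceil = -9


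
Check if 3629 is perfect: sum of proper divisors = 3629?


Proper divisors of 3629: 1, 19, 191
Sum = 1 + 19 + 191 = 211

No, 3629 is not perfect (211 ≠ 3629)


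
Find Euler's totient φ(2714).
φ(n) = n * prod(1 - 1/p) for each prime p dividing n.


2714 = 2 × 23 × 59
Prime factors: 2, 23, 59
φ(2714) = 2714 × (1-1/2) × (1-1/23) × (1-1/59)
= 2714 × 1/2 × 22/23 × 58/59 = 1276

φ(2714) = 1276


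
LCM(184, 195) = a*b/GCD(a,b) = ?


GCD(184, 195) = 1
LCM = 184*195/1 = 35880/1 = 35880

LCM = 35880


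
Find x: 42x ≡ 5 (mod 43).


GCD(42, 43) = 1, unique solution
a^(-1) mod 43 = 42
x = 42 * 5 mod 43 = 38

x ≡ 38 (mod 43)


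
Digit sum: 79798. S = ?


7 + 9 + 7 + 9 + 8 = 40


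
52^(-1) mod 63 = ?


Use the extended Euclidean algorithm on (63, 52); each row r = 63*s + 52*t:
r=63, s=1, t=0
r=52, s=0, t=1
q=1: r=11, s=1, t=-1   [63*(1) + 52*(-1) = 11]
q=4: r=8, s=-4, t=5   [63*(-4) + 52*(5) = 8]
q=1: r=3, s=5, t=-6   [63*(5) + 52*(-6) = 3]
q=2: r=2, s=-14, t=17   [63*(-14) + 52*(17) = 2]
q=1: r=1, s=19, t=-23   [63*(19) + 52*(-23) = 1]
q=2: r=0, s=-52, t=63   [63*(-52) + 52*(63) = 0]
GCD = 1 with t = -23, so 52*(-23) ≡ 1 (mod 63)
Inverse = -23 mod 63 = 40
Check: 52 * 40 = 2080 ≡ 1 (mod 63)

52^(-1) ≡ 40 (mod 63)


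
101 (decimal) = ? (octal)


101 (base 10) = 101 (decimal)
101 (decimal) = 145 (base 8)


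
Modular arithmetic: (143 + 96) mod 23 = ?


143 + 96 = 239
239 mod 23 = 9


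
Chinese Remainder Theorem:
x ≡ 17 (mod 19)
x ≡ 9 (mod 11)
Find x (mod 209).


M = 19*11 = 209
M1 = M/19 = 11, M2 = M/11 = 19
M1^(-1) mod 19 = 7, M2^(-1) mod 11 = 7
x = 17*11*7 + 9*19*7 = 2506
2506 mod 209 = 207
Check: 207 mod 19 = 17 ✓, 207 mod 11 = 9 ✓

x ≡ 207 (mod 209)


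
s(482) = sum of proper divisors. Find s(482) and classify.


Proper divisors: 1, 2, 241
Sum = 1 + 2 + 241 = 244
244 < 482 → deficient

s(482) = 244 (deficient)


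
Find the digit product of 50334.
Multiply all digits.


5 × 0 × 3 × 3 × 4 = 0


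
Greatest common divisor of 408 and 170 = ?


408 = 2 * 170 + 68
170 = 2 * 68 + 34
68 = 2 * 34 + 0
GCD = 34


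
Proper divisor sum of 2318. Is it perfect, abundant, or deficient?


Proper divisors: 1, 2, 19, 38, 61, 122, 1159
Sum = 1 + 2 + 19 + 38 + 61 + 122 + 1159 = 1402
1402 < 2318 → deficient

s(2318) = 1402 (deficient)


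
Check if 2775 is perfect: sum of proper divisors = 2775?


Proper divisors of 2775: 1, 3, 5, 15, 25, 37, 75, 111, 185, 555, 925
Sum = 1 + 3 + 5 + 15 + 25 + 37 + 75 + 111 + 185 + 555 + 925 = 1937

No, 2775 is not perfect (1937 ≠ 2775)


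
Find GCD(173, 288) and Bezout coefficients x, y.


Tabular extended Euclidean (each row: r = 173*s + 288*t):
r=173, s=1, t=0
r=288, s=0, t=1
q=0: r=173, s=1, t=0   [173*(1) + 288*(0) = 173]
q=1: r=115, s=-1, t=1   [173*(-1) + 288*(1) = 115]
q=1: r=58, s=2, t=-1   [173*(2) + 288*(-1) = 58]
q=1: r=57, s=-3, t=2   [173*(-3) + 288*(2) = 57]
q=1: r=1, s=5, t=-3   [173*(5) + 288*(-3) = 1]
q=57: r=0, s=-288, t=173   [173*(-288) + 288*(173) = 0]
GCD = 1; from the row with r=1: x=5, y=-3
Check: 173*(5) + 288*(-3) = 865 - 864 = 1

GCD = 1, x = 5, y = -3


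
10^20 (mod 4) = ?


10^1 mod 4 = 2
10^2 mod 4 = 0
10^3 mod 4 = 0
10^4 mod 4 = 0
10^5 mod 4 = 0
10^6 mod 4 = 0
10^7 mod 4 = 0
10^8 mod 4 = 0
10^9 mod 4 = 0
10^10 mod 4 = 0
10^11 mod 4 = 0
10^12 mod 4 = 0
10^13 mod 4 = 0
10^14 mod 4 = 0
10^15 mod 4 = 0
10^16 mod 4 = 0
10^17 mod 4 = 0
10^18 mod 4 = 0
10^19 mod 4 = 0
10^20 mod 4 = 0


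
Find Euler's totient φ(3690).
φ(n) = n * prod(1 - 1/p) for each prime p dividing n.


3690 = 2 × 3^2 × 5 × 41
Prime factors: 2, 3, 5, 41
φ(3690) = 3690 × (1-1/2) × (1-1/3) × (1-1/5) × (1-1/41)
= 3690 × 1/2 × 2/3 × 4/5 × 40/41 = 960

φ(3690) = 960


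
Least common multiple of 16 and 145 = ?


GCD(16, 145) = 1
LCM = 16*145/1 = 2320/1 = 2320

LCM = 2320


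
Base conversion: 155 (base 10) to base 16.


155 (base 10) = 155 (decimal)
155 (decimal) = 9B (base 16)


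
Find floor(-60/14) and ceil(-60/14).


-60/14 = -4.2857
floor = -5
ceil = -4

floor = -5, ceil = -4


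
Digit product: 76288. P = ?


7 × 6 × 2 × 8 × 8 = 5376
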